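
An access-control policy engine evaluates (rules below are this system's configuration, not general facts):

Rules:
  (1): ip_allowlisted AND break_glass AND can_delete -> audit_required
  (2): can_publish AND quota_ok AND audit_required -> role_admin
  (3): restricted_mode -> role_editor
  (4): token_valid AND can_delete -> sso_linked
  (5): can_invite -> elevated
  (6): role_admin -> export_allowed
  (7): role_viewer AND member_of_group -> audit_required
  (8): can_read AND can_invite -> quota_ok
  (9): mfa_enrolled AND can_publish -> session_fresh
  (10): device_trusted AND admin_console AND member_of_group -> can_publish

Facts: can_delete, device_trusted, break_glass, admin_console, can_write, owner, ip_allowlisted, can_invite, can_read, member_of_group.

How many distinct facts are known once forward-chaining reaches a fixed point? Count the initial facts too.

Round 1: (1) [ip_allowlisted AND break_glass AND can_delete -> audit_required]; (5) [can_invite -> elevated]; (8) [can_read AND can_invite -> quota_ok]; (10) [device_trusted AND admin_console AND member_of_group -> can_publish]. Adds audit_required, elevated, quota_ok, can_publish.
Round 2: (2) [can_publish AND quota_ok AND audit_required -> role_admin]. Adds role_admin.
Round 3: (6) [role_admin -> export_allowed]. Adds export_allowed.
Closure: {admin_console, audit_required, break_glass, can_delete, can_invite, can_publish, can_read, can_write, device_trusted, elevated, export_allowed, ip_allowlisted, member_of_group, owner, quota_ok, role_admin} — 16 facts.

16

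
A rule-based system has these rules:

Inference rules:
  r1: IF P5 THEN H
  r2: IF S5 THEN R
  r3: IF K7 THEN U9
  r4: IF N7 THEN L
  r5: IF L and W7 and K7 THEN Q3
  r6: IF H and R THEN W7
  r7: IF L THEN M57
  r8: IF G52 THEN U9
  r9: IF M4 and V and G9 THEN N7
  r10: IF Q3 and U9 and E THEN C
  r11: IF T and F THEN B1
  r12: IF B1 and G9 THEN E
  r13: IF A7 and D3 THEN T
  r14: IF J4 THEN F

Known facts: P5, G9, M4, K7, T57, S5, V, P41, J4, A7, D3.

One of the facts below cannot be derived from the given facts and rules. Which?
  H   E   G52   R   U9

G52

Round 1: r1 [IF P5 THEN H]; r2 [IF S5 THEN R]; r3 [IF K7 THEN U9]; r9 [IF M4 and V and G9 THEN N7]; r13 [IF A7 and D3 THEN T]; r14 [IF J4 THEN F]. New: H, R, U9, N7, T, F.
Round 2: r4 [IF N7 THEN L]; r6 [IF H and R THEN W7]; r11 [IF T and F THEN B1]. New: L, W7, B1.
Round 3: r5 [IF L and W7 and K7 THEN Q3]; r7 [IF L THEN M57]; r12 [IF B1 and G9 THEN E]. New: Q3, M57, E.
Round 4: r10 [IF Q3 and U9 and E THEN C]. New: C.
Derived: R (round 1), U9 (round 1), H (round 1), E (round 3). G52 never appears in any round.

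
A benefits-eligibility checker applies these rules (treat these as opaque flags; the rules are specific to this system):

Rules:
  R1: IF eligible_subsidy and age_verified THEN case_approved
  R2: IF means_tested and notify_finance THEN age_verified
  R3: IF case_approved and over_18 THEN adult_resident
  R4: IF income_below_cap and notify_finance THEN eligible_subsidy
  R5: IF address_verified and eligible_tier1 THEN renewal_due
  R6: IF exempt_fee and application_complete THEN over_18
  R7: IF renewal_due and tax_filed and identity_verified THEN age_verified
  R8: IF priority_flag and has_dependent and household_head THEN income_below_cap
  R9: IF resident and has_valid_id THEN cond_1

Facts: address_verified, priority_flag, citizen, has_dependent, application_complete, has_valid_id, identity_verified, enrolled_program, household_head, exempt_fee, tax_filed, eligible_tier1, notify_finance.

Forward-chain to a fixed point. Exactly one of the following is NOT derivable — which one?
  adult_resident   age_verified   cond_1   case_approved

Round 1: R5 [IF address_verified and eligible_tier1 THEN renewal_due]; R6 [IF exempt_fee and application_complete THEN over_18]; R8 [IF priority_flag and has_dependent and household_head THEN income_below_cap]. Adds renewal_due, over_18, income_below_cap.
Round 2: R4 [IF income_below_cap and notify_finance THEN eligible_subsidy]; R7 [IF renewal_due and tax_filed and identity_verified THEN age_verified]. Adds eligible_subsidy, age_verified.
Round 3: R1 [IF eligible_subsidy and age_verified THEN case_approved]. Adds case_approved.
Round 4: R3 [IF case_approved and over_18 THEN adult_resident]. Adds adult_resident.
Derived: case_approved (round 3), adult_resident (round 4), age_verified (round 2). cond_1 never appears in any round.

cond_1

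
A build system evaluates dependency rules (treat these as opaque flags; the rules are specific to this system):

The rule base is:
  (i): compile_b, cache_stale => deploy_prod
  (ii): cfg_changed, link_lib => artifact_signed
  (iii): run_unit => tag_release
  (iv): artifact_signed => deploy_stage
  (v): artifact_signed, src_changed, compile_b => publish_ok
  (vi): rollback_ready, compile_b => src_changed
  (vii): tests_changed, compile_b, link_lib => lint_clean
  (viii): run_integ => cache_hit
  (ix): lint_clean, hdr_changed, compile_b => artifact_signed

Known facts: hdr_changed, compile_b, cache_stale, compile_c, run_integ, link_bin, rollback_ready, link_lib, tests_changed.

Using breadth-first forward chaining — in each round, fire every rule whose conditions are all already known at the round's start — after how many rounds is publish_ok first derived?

3

Round 1: (i) [compile_b, cache_stale => deploy_prod]; (vi) [rollback_ready, compile_b => src_changed]; (vii) [tests_changed, compile_b, link_lib => lint_clean]; (viii) [run_integ => cache_hit]. New: deploy_prod, src_changed, lint_clean, cache_hit.
Round 2: (ix) [lint_clean, hdr_changed, compile_b => artifact_signed]. New: artifact_signed.
Round 3: (iv) [artifact_signed => deploy_stage]; (v) [artifact_signed, src_changed, compile_b => publish_ok]. New: deploy_stage, publish_ok.
publish_ok first appears in round 3.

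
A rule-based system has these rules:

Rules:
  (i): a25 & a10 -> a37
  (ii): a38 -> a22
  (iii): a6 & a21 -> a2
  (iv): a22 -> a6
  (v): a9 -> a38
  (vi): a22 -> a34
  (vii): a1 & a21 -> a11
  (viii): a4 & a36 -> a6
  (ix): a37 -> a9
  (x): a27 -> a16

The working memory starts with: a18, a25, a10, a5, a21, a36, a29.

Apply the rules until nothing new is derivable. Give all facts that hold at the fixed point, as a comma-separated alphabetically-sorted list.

a10, a18, a2, a21, a22, a25, a29, a34, a36, a37, a38, a5, a6, a9

Round 1: (i) [a25 & a10 -> a37]. New: a37.
Round 2: (ix) [a37 -> a9]. New: a9.
Round 3: (v) [a9 -> a38]. New: a38.
Round 4: (ii) [a38 -> a22]. New: a22.
Round 5: (iv) [a22 -> a6]; (vi) [a22 -> a34]. New: a6, a34.
Round 6: (iii) [a6 & a21 -> a2]. New: a2.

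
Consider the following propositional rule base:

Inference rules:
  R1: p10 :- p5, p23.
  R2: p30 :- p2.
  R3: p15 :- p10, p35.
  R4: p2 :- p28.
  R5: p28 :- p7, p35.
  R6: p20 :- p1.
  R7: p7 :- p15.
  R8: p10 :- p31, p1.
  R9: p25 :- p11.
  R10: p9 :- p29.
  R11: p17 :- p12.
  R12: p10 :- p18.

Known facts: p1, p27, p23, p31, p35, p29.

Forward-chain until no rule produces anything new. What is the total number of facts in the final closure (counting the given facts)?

14

Round 1 — R6, R8, R10, derive p20, p10, p9.
Round 2 — R3, derive p15.
Round 3 — R7, derive p7.
Round 4 — R5, derive p28.
Round 5 — R4, derive p2.
Round 6 — R2, derive p30.
Closure: {p1, p10, p15, p2, p20, p23, p27, p28, p29, p30, p31, p35, p7, p9} — 14 facts.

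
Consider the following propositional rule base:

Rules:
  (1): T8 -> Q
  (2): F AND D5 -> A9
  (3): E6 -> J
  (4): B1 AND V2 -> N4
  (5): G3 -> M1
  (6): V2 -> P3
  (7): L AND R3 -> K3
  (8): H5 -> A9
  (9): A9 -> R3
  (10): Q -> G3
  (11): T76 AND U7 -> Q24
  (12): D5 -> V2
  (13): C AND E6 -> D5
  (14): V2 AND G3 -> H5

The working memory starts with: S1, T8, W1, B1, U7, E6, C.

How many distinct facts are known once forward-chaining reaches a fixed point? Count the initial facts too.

[1] (1) [T8 -> Q]; (3) [E6 -> J]; (13) [C AND E6 -> D5]. ⇒ new: Q, J, D5.
[2] (10) [Q -> G3]; (12) [D5 -> V2]. ⇒ new: G3, V2.
[3] (4) [B1 AND V2 -> N4]; (5) [G3 -> M1]; (6) [V2 -> P3]; (14) [V2 AND G3 -> H5]. ⇒ new: N4, M1, P3, H5.
[4] (8) [H5 -> A9]. ⇒ new: A9.
[5] (9) [A9 -> R3]. ⇒ new: R3.
Closure: {A9, B1, C, D5, E6, G3, H5, J, M1, N4, P3, Q, R3, S1, T8, U7, V2, W1} — 18 facts.

18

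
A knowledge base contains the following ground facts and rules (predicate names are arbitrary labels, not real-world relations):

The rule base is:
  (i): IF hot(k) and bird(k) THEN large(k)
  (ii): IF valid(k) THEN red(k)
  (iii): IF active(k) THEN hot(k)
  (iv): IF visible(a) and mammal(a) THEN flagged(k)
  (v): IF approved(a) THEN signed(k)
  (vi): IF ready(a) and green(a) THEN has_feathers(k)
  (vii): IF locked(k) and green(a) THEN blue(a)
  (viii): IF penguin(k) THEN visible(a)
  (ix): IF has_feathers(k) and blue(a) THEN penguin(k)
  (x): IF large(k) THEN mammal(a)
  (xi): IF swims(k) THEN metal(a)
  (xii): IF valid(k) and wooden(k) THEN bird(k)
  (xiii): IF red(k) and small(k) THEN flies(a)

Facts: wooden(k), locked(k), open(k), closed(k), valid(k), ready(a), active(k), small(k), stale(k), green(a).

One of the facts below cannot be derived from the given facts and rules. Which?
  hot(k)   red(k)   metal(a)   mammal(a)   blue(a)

metal(a)

Round 1: (ii) [IF valid(k) THEN red(k)]; (iii) [IF active(k) THEN hot(k)]; (vi) [IF ready(a) and green(a) THEN has_feathers(k)]; (vii) [IF locked(k) and green(a) THEN blue(a)]; (xii) [IF valid(k) and wooden(k) THEN bird(k)]. New: red(k), hot(k), has_feathers(k), blue(a), bird(k).
Round 2: (i) [IF hot(k) and bird(k) THEN large(k)]; (ix) [IF has_feathers(k) and blue(a) THEN penguin(k)]; (xiii) [IF red(k) and small(k) THEN flies(a)]. New: large(k), penguin(k), flies(a).
Round 3: (viii) [IF penguin(k) THEN visible(a)]; (x) [IF large(k) THEN mammal(a)]. New: visible(a), mammal(a).
Round 4: (iv) [IF visible(a) and mammal(a) THEN flagged(k)]. New: flagged(k).
Derived: blue(a) (round 1), mammal(a) (round 3), hot(k) (round 1), red(k) (round 1). metal(a) never appears in any round.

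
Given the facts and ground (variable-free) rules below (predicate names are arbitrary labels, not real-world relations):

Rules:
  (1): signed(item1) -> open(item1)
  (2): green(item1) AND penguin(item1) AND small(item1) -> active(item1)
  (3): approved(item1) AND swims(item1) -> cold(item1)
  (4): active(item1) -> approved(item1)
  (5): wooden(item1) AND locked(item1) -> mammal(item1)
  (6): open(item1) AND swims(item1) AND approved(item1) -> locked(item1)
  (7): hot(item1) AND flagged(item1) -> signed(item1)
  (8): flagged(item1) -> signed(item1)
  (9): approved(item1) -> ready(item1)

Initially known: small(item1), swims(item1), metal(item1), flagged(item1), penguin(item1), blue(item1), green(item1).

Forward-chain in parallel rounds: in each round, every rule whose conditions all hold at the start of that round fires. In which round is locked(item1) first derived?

3

Round 1 fires (2), (8), giving active(item1), signed(item1).
Round 2 fires (1), (4), giving open(item1), approved(item1).
Round 3 fires (3), (6), (9), giving cold(item1), locked(item1), ready(item1).
locked(item1) first appears in round 3.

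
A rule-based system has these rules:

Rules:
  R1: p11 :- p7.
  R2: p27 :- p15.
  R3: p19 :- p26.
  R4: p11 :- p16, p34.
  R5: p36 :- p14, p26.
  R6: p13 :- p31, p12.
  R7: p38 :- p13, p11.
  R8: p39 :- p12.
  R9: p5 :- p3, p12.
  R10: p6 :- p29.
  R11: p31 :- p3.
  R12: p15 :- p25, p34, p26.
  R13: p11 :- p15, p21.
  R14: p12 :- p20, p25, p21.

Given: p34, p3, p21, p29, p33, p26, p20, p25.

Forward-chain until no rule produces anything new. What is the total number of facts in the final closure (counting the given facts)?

Round 1: R3 [p19 :- p26.]; R10 [p6 :- p29.]; R11 [p31 :- p3.]; R12 [p15 :- p25, p34, p26.]; R14 [p12 :- p20, p25, p21.]. Adds p19, p6, p31, p15, p12.
Round 2: R2 [p27 :- p15.]; R6 [p13 :- p31, p12.]; R8 [p39 :- p12.]; R9 [p5 :- p3, p12.]; R13 [p11 :- p15, p21.]. Adds p27, p13, p39, p5, p11.
Round 3: R7 [p38 :- p13, p11.]. Adds p38.
Closure: {p11, p12, p13, p15, p19, p20, p21, p25, p26, p27, p29, p3, p31, p33, p34, p38, p39, p5, p6} — 19 facts.

19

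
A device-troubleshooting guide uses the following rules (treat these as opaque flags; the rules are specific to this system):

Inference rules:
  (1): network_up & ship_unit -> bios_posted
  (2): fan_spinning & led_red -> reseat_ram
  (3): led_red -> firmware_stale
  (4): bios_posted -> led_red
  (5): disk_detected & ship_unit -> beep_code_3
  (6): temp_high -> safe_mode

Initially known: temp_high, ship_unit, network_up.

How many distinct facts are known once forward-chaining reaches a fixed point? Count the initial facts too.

Round 1: (1) [network_up & ship_unit -> bios_posted]; (6) [temp_high -> safe_mode]. Adds bios_posted, safe_mode.
Round 2: (4) [bios_posted -> led_red]. Adds led_red.
Round 3: (3) [led_red -> firmware_stale]. Adds firmware_stale.
Closure: {bios_posted, firmware_stale, led_red, network_up, safe_mode, ship_unit, temp_high} — 7 facts.

7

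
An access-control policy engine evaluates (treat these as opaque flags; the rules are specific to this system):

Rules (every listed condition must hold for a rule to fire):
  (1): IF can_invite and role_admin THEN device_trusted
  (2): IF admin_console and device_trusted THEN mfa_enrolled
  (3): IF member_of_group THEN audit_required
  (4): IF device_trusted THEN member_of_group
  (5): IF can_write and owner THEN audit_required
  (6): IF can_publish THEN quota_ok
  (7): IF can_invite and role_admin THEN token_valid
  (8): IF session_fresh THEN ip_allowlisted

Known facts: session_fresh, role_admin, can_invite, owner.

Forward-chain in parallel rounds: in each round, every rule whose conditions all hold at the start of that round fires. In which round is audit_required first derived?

3

Round 1: (1) [IF can_invite and role_admin THEN device_trusted]; (7) [IF can_invite and role_admin THEN token_valid]; (8) [IF session_fresh THEN ip_allowlisted]. Adds device_trusted, token_valid, ip_allowlisted.
Round 2: (4) [IF device_trusted THEN member_of_group]. Adds member_of_group.
Round 3: (3) [IF member_of_group THEN audit_required]. Adds audit_required.
audit_required first appears in round 3.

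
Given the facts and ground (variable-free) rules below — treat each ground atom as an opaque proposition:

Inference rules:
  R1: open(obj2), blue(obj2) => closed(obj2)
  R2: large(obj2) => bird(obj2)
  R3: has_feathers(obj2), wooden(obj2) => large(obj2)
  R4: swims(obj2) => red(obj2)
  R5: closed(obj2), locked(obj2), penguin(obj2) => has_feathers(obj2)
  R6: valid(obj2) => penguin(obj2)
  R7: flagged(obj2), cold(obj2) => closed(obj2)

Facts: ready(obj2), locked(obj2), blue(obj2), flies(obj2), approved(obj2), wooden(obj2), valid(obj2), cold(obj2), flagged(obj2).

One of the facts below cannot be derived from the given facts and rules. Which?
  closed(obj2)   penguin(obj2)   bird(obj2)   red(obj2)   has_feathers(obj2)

red(obj2)

Round 1: R6 [valid(obj2) => penguin(obj2)]; R7 [flagged(obj2), cold(obj2) => closed(obj2)]. New: penguin(obj2), closed(obj2).
Round 2: R5 [closed(obj2), locked(obj2), penguin(obj2) => has_feathers(obj2)]. New: has_feathers(obj2).
Round 3: R3 [has_feathers(obj2), wooden(obj2) => large(obj2)]. New: large(obj2).
Round 4: R2 [large(obj2) => bird(obj2)]. New: bird(obj2).
Derived: has_feathers(obj2) (round 2), closed(obj2) (round 1), bird(obj2) (round 4), penguin(obj2) (round 1). red(obj2) never appears in any round.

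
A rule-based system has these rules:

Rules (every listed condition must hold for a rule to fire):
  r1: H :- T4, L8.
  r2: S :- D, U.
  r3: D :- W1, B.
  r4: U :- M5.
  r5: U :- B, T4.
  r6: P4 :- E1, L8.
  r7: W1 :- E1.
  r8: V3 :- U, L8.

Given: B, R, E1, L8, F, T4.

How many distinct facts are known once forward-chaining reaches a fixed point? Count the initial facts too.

Round 1 — r1, r5, r6, r7, derive H, U, P4, W1.
Round 2 — r3, r8, derive D, V3.
Round 3 — r2, derive S.
Closure: {B, D, E1, F, H, L8, P4, R, S, T4, U, V3, W1} — 13 facts.

13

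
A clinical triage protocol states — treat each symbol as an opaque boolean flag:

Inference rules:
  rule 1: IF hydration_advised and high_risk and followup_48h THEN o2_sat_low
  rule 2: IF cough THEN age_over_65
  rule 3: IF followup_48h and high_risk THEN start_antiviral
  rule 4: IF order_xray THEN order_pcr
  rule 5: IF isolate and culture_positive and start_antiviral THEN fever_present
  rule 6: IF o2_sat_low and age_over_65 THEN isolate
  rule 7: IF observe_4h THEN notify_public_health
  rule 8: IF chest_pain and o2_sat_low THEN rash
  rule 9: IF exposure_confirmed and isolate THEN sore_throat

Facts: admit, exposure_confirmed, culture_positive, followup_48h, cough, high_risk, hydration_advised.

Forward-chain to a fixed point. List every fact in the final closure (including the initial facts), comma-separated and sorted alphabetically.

Round 1: rule 1 [IF hydration_advised and high_risk and followup_48h THEN o2_sat_low]; rule 2 [IF cough THEN age_over_65]; rule 3 [IF followup_48h and high_risk THEN start_antiviral]. Adds o2_sat_low, age_over_65, start_antiviral.
Round 2: rule 6 [IF o2_sat_low and age_over_65 THEN isolate]. Adds isolate.
Round 3: rule 5 [IF isolate and culture_positive and start_antiviral THEN fever_present]; rule 9 [IF exposure_confirmed and isolate THEN sore_throat]. Adds fever_present, sore_throat.

admit, age_over_65, cough, culture_positive, exposure_confirmed, fever_present, followup_48h, high_risk, hydration_advised, isolate, o2_sat_low, sore_throat, start_antiviral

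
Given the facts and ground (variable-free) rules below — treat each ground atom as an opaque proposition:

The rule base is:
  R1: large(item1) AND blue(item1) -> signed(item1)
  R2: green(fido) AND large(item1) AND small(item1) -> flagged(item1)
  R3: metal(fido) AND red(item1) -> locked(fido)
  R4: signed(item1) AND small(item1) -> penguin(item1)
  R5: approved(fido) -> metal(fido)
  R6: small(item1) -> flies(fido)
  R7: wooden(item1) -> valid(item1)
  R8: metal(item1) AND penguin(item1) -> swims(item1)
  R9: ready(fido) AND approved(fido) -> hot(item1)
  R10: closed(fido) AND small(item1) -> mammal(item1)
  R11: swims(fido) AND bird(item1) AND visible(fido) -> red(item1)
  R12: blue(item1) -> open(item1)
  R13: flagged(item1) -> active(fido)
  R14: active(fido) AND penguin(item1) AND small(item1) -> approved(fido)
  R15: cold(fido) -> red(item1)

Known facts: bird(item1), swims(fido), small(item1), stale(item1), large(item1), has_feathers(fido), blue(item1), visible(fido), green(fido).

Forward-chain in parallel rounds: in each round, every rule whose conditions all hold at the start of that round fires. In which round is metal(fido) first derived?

[1] R1 [large(item1) AND blue(item1) -> signed(item1)]; R2 [green(fido) AND large(item1) AND small(item1) -> flagged(item1)]; R6 [small(item1) -> flies(fido)]; R11 [swims(fido) AND bird(item1) AND visible(fido) -> red(item1)]; R12 [blue(item1) -> open(item1)]. ⇒ new: signed(item1), flagged(item1), flies(fido), red(item1), open(item1).
[2] R4 [signed(item1) AND small(item1) -> penguin(item1)]; R13 [flagged(item1) -> active(fido)]. ⇒ new: penguin(item1), active(fido).
[3] R14 [active(fido) AND penguin(item1) AND small(item1) -> approved(fido)]. ⇒ new: approved(fido).
[4] R5 [approved(fido) -> metal(fido)]. ⇒ new: metal(fido).
metal(fido) first appears in round 4.

4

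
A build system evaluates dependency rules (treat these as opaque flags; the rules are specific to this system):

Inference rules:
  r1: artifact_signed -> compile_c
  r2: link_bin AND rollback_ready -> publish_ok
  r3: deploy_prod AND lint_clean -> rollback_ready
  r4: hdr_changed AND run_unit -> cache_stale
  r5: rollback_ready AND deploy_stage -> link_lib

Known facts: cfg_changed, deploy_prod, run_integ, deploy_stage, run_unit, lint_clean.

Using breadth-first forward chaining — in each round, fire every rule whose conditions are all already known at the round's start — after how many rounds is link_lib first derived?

Round 1: r3 [deploy_prod AND lint_clean -> rollback_ready]. New: rollback_ready.
Round 2: r5 [rollback_ready AND deploy_stage -> link_lib]. New: link_lib.
link_lib first appears in round 2.

2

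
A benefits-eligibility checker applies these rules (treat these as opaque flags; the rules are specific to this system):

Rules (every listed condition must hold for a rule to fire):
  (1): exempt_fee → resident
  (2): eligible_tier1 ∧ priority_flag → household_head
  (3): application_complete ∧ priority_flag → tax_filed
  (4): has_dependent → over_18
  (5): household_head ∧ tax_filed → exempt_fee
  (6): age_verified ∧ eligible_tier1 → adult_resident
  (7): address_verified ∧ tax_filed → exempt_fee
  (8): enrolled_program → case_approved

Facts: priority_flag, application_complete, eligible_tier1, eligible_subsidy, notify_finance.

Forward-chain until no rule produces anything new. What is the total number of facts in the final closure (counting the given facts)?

Round 1: (2) [eligible_tier1 ∧ priority_flag → household_head]; (3) [application_complete ∧ priority_flag → tax_filed]. New: household_head, tax_filed.
Round 2: (5) [household_head ∧ tax_filed → exempt_fee]. New: exempt_fee.
Round 3: (1) [exempt_fee → resident]. New: resident.
Closure: {application_complete, eligible_subsidy, eligible_tier1, exempt_fee, household_head, notify_finance, priority_flag, resident, tax_filed} — 9 facts.

9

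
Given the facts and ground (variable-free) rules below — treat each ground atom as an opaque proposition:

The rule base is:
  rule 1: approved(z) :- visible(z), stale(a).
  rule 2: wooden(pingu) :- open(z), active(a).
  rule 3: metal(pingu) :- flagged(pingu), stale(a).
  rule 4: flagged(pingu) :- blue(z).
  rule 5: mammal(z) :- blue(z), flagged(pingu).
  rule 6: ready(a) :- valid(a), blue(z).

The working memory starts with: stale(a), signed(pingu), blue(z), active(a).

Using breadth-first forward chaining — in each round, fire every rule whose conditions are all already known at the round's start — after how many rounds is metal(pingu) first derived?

Round 1 fires rule 4, giving flagged(pingu).
Round 2 fires rule 3, rule 5, giving metal(pingu), mammal(z).
metal(pingu) first appears in round 2.

2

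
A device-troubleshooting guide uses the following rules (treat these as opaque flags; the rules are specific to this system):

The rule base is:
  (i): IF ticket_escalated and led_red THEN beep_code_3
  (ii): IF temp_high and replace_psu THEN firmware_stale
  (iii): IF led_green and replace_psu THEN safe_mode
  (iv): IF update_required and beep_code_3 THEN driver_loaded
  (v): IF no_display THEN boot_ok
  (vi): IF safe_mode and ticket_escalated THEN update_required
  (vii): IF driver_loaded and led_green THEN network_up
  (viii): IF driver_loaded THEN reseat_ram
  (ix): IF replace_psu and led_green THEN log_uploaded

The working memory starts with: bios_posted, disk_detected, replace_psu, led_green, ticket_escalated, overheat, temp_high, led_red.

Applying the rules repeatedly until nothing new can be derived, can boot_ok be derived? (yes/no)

Round 1 — (i), (ii), (iii), (ix), derive beep_code_3, firmware_stale, safe_mode, log_uploaded.
Round 2 — (vi), derive update_required.
Round 3 — (iv), derive driver_loaded.
Round 4 — (vii), (viii), derive network_up, reseat_ram.
Fixed point reached. boot_ok is concluded only by (v); (v) needs no_display (never derived).

no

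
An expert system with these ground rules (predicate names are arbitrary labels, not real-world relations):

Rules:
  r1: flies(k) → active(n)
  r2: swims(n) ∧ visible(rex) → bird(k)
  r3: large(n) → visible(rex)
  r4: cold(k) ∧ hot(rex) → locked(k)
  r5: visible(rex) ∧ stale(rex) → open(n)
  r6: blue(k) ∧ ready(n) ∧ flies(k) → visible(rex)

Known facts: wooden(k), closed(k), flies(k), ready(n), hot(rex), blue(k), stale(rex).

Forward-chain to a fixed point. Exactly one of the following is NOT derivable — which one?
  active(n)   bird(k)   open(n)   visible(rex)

[1] r1 [flies(k) → active(n)]; r6 [blue(k) ∧ ready(n) ∧ flies(k) → visible(rex)]. ⇒ new: active(n), visible(rex).
[2] r5 [visible(rex) ∧ stale(rex) → open(n)]. ⇒ new: open(n).
Derived: visible(rex) (round 1), open(n) (round 2), active(n) (round 1). bird(k) never appears in any round.

bird(k)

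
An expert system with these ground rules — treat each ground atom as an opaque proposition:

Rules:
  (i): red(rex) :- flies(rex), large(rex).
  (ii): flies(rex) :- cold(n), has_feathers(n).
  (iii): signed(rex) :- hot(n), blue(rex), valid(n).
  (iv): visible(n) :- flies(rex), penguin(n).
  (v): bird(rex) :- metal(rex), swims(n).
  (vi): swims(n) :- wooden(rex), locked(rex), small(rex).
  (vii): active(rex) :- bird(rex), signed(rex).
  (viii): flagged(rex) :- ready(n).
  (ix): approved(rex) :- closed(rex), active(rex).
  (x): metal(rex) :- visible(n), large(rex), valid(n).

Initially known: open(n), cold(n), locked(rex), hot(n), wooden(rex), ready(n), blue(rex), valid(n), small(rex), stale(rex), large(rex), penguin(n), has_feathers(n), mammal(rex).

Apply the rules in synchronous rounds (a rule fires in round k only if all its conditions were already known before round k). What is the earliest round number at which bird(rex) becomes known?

4

[1] (ii) [flies(rex) :- cold(n), has_feathers(n).]; (iii) [signed(rex) :- hot(n), blue(rex), valid(n).]; (vi) [swims(n) :- wooden(rex), locked(rex), small(rex).]; (viii) [flagged(rex) :- ready(n).]. ⇒ new: flies(rex), signed(rex), swims(n), flagged(rex).
[2] (i) [red(rex) :- flies(rex), large(rex).]; (iv) [visible(n) :- flies(rex), penguin(n).]. ⇒ new: red(rex), visible(n).
[3] (x) [metal(rex) :- visible(n), large(rex), valid(n).]. ⇒ new: metal(rex).
[4] (v) [bird(rex) :- metal(rex), swims(n).]. ⇒ new: bird(rex).
bird(rex) first appears in round 4.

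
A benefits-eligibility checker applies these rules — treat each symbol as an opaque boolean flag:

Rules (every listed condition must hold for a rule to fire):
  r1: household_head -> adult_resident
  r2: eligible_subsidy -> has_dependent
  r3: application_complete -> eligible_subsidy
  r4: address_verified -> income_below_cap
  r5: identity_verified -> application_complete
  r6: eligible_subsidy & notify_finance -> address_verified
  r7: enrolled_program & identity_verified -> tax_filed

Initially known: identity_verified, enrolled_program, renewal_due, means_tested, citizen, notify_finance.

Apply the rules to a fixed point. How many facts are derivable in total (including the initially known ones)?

12

Round 1: r5 [identity_verified -> application_complete]; r7 [enrolled_program & identity_verified -> tax_filed]. Adds application_complete, tax_filed.
Round 2: r3 [application_complete -> eligible_subsidy]. Adds eligible_subsidy.
Round 3: r2 [eligible_subsidy -> has_dependent]; r6 [eligible_subsidy & notify_finance -> address_verified]. Adds has_dependent, address_verified.
Round 4: r4 [address_verified -> income_below_cap]. Adds income_below_cap.
Closure: {address_verified, application_complete, citizen, eligible_subsidy, enrolled_program, has_dependent, identity_verified, income_below_cap, means_tested, notify_finance, renewal_due, tax_filed} — 12 facts.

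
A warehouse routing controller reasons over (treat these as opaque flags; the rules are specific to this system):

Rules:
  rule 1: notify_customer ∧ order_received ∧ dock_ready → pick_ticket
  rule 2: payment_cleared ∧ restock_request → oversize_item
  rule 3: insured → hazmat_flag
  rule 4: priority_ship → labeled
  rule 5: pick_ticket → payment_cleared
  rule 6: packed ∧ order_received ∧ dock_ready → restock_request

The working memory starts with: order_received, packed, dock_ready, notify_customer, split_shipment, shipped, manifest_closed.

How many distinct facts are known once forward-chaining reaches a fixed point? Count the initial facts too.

11

Round 1 fires rule 1, rule 6, giving pick_ticket, restock_request.
Round 2 fires rule 5, giving payment_cleared.
Round 3 fires rule 2, giving oversize_item.
Closure: {dock_ready, manifest_closed, notify_customer, order_received, oversize_item, packed, payment_cleared, pick_ticket, restock_request, shipped, split_shipment} — 11 facts.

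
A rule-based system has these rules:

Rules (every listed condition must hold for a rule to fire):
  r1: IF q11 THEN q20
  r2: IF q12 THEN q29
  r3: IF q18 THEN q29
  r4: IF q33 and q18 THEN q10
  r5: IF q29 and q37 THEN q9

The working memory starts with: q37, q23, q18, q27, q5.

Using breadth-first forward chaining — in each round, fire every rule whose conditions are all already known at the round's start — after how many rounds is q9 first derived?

2

Round 1: r3 [IF q18 THEN q29]. Adds q29.
Round 2: r5 [IF q29 and q37 THEN q9]. Adds q9.
q9 first appears in round 2.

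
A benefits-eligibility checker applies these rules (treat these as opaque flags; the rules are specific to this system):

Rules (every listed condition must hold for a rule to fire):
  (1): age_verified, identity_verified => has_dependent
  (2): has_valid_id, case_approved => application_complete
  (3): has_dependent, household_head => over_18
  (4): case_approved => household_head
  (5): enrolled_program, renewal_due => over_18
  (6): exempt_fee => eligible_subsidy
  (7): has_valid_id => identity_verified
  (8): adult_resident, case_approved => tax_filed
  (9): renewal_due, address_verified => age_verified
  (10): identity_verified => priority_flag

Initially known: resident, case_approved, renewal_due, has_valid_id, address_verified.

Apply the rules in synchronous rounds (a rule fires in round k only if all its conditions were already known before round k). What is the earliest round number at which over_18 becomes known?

Round 1: (2) [has_valid_id, case_approved => application_complete]; (4) [case_approved => household_head]; (7) [has_valid_id => identity_verified]; (9) [renewal_due, address_verified => age_verified]. Adds application_complete, household_head, identity_verified, age_verified.
Round 2: (1) [age_verified, identity_verified => has_dependent]; (10) [identity_verified => priority_flag]. Adds has_dependent, priority_flag.
Round 3: (3) [has_dependent, household_head => over_18]. Adds over_18.
over_18 first appears in round 3.

3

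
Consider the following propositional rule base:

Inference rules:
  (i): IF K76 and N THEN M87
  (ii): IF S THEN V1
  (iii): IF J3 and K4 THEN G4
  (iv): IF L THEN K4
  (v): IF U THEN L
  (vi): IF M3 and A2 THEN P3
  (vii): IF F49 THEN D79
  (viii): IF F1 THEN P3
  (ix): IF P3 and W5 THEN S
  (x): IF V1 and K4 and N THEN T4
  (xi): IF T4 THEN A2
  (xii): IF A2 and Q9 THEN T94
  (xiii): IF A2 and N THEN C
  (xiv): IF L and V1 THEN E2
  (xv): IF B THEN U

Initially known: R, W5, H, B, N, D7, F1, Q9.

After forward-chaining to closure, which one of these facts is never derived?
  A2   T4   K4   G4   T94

Round 1: (viii) [IF F1 THEN P3]; (xv) [IF B THEN U]. New: P3, U.
Round 2: (v) [IF U THEN L]; (ix) [IF P3 and W5 THEN S]. New: L, S.
Round 3: (ii) [IF S THEN V1]; (iv) [IF L THEN K4]. New: V1, K4.
Round 4: (x) [IF V1 and K4 and N THEN T4]; (xiv) [IF L and V1 THEN E2]. New: T4, E2.
Round 5: (xi) [IF T4 THEN A2]. New: A2.
Round 6: (xii) [IF A2 and Q9 THEN T94]; (xiii) [IF A2 and N THEN C]. New: T94, C.
Derived: K4 (round 3), A2 (round 5), T94 (round 6), T4 (round 4). G4 never appears in any round.

G4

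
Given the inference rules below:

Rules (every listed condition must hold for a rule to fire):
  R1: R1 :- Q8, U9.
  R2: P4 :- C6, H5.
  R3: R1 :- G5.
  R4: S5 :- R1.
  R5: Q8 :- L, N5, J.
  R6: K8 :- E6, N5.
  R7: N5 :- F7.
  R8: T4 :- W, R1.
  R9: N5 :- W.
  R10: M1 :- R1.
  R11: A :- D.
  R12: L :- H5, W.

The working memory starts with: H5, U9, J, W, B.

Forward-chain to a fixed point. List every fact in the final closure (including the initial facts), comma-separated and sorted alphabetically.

Round 1: R9 [N5 :- W.]; R12 [L :- H5, W.]. Adds N5, L.
Round 2: R5 [Q8 :- L, N5, J.]. Adds Q8.
Round 3: R1 [R1 :- Q8, U9.]. Adds R1.
Round 4: R4 [S5 :- R1.]; R8 [T4 :- W, R1.]; R10 [M1 :- R1.]. Adds S5, T4, M1.

B, H5, J, L, M1, N5, Q8, R1, S5, T4, U9, W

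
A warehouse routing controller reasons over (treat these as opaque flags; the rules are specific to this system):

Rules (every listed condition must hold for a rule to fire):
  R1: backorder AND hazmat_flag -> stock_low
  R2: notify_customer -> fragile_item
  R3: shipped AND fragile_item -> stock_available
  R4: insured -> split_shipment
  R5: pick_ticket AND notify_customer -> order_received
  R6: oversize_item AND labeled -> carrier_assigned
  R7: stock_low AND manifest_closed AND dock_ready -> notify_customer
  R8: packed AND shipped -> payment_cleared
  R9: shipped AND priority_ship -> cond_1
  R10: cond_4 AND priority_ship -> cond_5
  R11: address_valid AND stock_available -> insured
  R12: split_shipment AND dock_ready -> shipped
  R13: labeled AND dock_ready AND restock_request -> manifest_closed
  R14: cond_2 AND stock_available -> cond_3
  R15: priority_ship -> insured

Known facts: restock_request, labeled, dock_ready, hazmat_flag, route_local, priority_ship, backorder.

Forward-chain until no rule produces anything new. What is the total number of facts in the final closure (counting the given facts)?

16

[1] R1 [backorder AND hazmat_flag -> stock_low]; R13 [labeled AND dock_ready AND restock_request -> manifest_closed]; R15 [priority_ship -> insured]. ⇒ new: stock_low, manifest_closed, insured.
[2] R4 [insured -> split_shipment]; R7 [stock_low AND manifest_closed AND dock_ready -> notify_customer]. ⇒ new: split_shipment, notify_customer.
[3] R2 [notify_customer -> fragile_item]; R12 [split_shipment AND dock_ready -> shipped]. ⇒ new: fragile_item, shipped.
[4] R3 [shipped AND fragile_item -> stock_available]; R9 [shipped AND priority_ship -> cond_1]. ⇒ new: stock_available, cond_1.
Closure: {backorder, cond_1, dock_ready, fragile_item, hazmat_flag, insured, labeled, manifest_closed, notify_customer, priority_ship, restock_request, route_local, shipped, split_shipment, stock_available, stock_low} — 16 facts.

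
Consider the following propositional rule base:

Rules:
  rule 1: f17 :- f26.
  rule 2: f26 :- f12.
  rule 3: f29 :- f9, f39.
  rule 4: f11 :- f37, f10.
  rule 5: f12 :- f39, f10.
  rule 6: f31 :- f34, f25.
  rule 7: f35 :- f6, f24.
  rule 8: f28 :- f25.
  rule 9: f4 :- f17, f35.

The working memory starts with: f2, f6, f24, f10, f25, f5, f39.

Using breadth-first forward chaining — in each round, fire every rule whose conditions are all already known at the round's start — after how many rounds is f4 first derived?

4

Round 1 — rule 5, rule 7, rule 8, derive f12, f35, f28.
Round 2 — rule 2, derive f26.
Round 3 — rule 1, derive f17.
Round 4 — rule 9, derive f4.
f4 first appears in round 4.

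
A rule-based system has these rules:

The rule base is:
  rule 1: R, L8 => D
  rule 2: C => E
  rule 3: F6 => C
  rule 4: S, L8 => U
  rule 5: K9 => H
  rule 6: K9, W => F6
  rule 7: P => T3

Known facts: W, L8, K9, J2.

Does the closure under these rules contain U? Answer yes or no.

no

[1] rule 5 [K9 => H]; rule 6 [K9, W => F6]. ⇒ new: H, F6.
[2] rule 3 [F6 => C]. ⇒ new: C.
[3] rule 2 [C => E]. ⇒ new: E.
Fixed point reached. U is concluded only by rule 4; rule 4 needs S (never derived).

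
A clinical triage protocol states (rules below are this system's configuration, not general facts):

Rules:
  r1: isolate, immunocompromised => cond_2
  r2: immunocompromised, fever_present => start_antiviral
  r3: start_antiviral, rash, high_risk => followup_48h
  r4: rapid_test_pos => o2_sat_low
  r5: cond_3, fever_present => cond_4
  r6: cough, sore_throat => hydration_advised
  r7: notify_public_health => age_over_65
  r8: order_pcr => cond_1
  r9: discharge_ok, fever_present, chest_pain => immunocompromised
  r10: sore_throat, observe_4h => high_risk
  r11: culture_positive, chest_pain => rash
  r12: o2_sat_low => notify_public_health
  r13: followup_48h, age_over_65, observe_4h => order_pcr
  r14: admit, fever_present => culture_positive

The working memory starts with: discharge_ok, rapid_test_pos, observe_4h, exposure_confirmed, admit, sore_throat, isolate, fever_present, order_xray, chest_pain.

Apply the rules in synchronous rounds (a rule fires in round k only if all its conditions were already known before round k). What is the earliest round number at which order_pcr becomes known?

Round 1 — r4, r9, r10, r14, derive o2_sat_low, immunocompromised, high_risk, culture_positive.
Round 2 — r1, r2, r11, r12, derive cond_2, start_antiviral, rash, notify_public_health.
Round 3 — r3, r7, derive followup_48h, age_over_65.
Round 4 — r13, derive order_pcr.
order_pcr first appears in round 4.

4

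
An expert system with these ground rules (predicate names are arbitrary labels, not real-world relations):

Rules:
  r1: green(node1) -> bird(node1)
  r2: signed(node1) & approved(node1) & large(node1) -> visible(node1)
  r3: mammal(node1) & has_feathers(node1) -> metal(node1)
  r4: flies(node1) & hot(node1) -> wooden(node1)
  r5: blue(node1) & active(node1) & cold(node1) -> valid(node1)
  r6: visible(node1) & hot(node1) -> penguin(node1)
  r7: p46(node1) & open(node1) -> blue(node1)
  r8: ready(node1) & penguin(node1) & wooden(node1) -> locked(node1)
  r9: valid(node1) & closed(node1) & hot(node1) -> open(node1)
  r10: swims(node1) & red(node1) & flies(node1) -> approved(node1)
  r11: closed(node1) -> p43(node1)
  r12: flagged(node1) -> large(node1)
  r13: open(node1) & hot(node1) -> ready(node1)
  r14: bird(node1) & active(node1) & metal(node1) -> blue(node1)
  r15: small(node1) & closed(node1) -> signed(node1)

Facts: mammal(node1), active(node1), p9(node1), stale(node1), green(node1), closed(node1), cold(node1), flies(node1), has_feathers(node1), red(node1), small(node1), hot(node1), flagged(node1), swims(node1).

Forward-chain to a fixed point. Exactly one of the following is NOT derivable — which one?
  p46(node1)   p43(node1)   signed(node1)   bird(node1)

[1] r1 [green(node1) -> bird(node1)]; r3 [mammal(node1) & has_feathers(node1) -> metal(node1)]; r4 [flies(node1) & hot(node1) -> wooden(node1)]; r10 [swims(node1) & red(node1) & flies(node1) -> approved(node1)]; r11 [closed(node1) -> p43(node1)]; r12 [flagged(node1) -> large(node1)]; r15 [small(node1) & closed(node1) -> signed(node1)]. ⇒ new: bird(node1), metal(node1), wooden(node1), approved(node1), p43(node1), large(node1), signed(node1).
[2] r2 [signed(node1) & approved(node1) & large(node1) -> visible(node1)]; r14 [bird(node1) & active(node1) & metal(node1) -> blue(node1)]. ⇒ new: visible(node1), blue(node1).
[3] r5 [blue(node1) & active(node1) & cold(node1) -> valid(node1)]; r6 [visible(node1) & hot(node1) -> penguin(node1)]. ⇒ new: valid(node1), penguin(node1).
[4] r9 [valid(node1) & closed(node1) & hot(node1) -> open(node1)]. ⇒ new: open(node1).
[5] r13 [open(node1) & hot(node1) -> ready(node1)]. ⇒ new: ready(node1).
[6] r8 [ready(node1) & penguin(node1) & wooden(node1) -> locked(node1)]. ⇒ new: locked(node1).
Derived: signed(node1) (round 1), bird(node1) (round 1), p43(node1) (round 1). p46(node1) never appears in any round.

p46(node1)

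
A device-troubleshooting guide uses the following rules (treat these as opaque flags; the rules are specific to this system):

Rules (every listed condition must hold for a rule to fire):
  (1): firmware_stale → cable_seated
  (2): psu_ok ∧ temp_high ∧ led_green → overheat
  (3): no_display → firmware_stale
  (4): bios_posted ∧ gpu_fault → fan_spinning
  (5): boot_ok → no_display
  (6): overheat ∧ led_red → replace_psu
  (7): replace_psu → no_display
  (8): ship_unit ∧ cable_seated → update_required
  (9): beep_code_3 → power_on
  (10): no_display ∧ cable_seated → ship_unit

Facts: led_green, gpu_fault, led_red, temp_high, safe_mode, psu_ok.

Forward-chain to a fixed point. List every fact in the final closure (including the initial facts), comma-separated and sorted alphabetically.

[1] (2) [psu_ok ∧ temp_high ∧ led_green → overheat]. ⇒ new: overheat.
[2] (6) [overheat ∧ led_red → replace_psu]. ⇒ new: replace_psu.
[3] (7) [replace_psu → no_display]. ⇒ new: no_display.
[4] (3) [no_display → firmware_stale]. ⇒ new: firmware_stale.
[5] (1) [firmware_stale → cable_seated]. ⇒ new: cable_seated.
[6] (10) [no_display ∧ cable_seated → ship_unit]. ⇒ new: ship_unit.
[7] (8) [ship_unit ∧ cable_seated → update_required]. ⇒ new: update_required.

cable_seated, firmware_stale, gpu_fault, led_green, led_red, no_display, overheat, psu_ok, replace_psu, safe_mode, ship_unit, temp_high, update_required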